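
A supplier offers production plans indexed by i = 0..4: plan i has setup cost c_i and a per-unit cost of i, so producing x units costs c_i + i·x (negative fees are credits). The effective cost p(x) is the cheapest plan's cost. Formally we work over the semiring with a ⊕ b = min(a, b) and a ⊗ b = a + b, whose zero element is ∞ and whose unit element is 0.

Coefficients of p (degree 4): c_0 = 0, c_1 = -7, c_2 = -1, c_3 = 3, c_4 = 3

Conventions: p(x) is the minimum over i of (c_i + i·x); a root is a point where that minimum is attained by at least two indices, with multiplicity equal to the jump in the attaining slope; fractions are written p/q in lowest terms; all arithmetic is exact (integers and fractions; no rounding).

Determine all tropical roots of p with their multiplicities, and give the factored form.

hull edge (i=0, c=0) to (i=1, c=-7): slope -7, span 1
hull edge (i=1, c=-7) to (i=4, c=3): slope 10/3, span 3
Factored form: p(x) = 3 ⊗ (x ⊕ (-10/3)) ⊗ (x ⊕ (-10/3)) ⊗ (x ⊕ (-10/3)) ⊗ (x ⊕ 7)
Answer: roots = -10/3 (mult 3), 7 (mult 1)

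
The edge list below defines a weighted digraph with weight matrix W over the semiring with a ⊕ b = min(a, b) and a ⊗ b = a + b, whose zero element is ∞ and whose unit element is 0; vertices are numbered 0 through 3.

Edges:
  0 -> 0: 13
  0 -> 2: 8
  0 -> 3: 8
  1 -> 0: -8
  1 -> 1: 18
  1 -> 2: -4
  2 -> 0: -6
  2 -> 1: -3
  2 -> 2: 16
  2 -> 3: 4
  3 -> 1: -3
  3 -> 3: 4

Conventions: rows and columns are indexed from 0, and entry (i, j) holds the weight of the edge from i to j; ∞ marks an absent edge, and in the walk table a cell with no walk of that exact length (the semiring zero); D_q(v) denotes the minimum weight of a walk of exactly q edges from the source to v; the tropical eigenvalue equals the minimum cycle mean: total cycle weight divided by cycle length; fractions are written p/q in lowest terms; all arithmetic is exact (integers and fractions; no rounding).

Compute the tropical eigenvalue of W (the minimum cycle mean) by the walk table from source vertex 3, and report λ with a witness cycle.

q=0: [∞, ∞, ∞, 0]
q=1: [∞, -3, ∞, 4]
q=2: [-11, 1, -7, 8]
q=3: [-13, -10, -3, -3]
q=4: [-18, -6, -14, -5]
Optimal cycle mean attained by: cycle 1->2->1, total (-4) + (-3), length 2.
Answer: λ = -7/2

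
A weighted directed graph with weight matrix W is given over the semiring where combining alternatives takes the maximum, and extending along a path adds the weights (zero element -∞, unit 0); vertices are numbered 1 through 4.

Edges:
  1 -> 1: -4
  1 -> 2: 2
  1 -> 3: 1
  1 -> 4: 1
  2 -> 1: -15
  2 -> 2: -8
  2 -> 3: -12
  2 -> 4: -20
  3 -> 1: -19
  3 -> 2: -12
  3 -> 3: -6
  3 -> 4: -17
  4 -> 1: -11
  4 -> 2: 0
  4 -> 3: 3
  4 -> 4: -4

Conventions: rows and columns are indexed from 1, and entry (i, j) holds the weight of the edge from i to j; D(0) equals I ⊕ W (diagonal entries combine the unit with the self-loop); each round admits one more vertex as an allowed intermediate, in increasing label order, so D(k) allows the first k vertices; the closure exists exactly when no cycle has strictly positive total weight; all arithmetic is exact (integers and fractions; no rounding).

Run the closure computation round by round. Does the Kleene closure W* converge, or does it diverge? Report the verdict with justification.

D(0):
  [0, 2, 1, 1]
  [-15, 0, -12, -20]
  [-19, -12, 0, -17]
  [-11, 0, 3, 0]
D(1):
  [0, 2, 1, 1]
  [-15, 0, -12, -14]
  [-19, -12, 0, -17]
  [-11, 0, 3, 0]
D(2):
  [0, 2, 1, 1]
  [-15, 0, -12, -14]
  [-19, -12, 0, -17]
  [-11, 0, 3, 0]
D(3):
  [0, 2, 1, 1]
  [-15, 0, -12, -14]
  [-19, -12, 0, -17]
  [-11, 0, 3, 0]
D(4):
  [0, 2, 4, 1]
  [-15, 0, -11, -14]
  [-19, -12, 0, -17]
  [-11, 0, 3, 0]
Key observation: every diagonal entry stays at the unit through all rounds, so no improving cycle exists.
Answer: CONVERGES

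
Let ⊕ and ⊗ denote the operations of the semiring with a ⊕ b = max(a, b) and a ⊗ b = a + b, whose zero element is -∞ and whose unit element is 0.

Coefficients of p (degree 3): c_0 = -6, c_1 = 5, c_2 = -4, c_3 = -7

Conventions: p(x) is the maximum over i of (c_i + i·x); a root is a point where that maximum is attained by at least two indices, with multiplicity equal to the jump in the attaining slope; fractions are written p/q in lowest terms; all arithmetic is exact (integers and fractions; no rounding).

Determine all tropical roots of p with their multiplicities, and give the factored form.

hull edge (i=0, c=-6) to (i=1, c=5): slope 11, span 1
hull edge (i=1, c=5) to (i=3, c=-7): slope -6, span 2
Factored form: p(x) = -7 ⊗ (x ⊕ (-11)) ⊗ (x ⊕ 6) ⊗ (x ⊕ 6)
Answer: roots = -11 (mult 1), 6 (mult 2)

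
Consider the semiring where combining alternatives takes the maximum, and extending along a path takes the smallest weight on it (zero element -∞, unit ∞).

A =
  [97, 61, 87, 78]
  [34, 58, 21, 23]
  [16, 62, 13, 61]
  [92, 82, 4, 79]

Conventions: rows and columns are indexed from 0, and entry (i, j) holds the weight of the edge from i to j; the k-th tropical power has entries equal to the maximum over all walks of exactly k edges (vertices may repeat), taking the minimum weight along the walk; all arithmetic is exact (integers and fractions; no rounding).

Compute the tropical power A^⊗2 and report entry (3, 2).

A^⊗2:
  [97, 78, 87, 78]
  [34, 58, 34, 34]
  [61, 61, 21, 61]
  [92, 79, 87, 79]
Key observation: the optimum is the walk 3->0->2, with weight 92 min 87 = 87.
Optimal value attained by: walk 3->0->2.
Answer: (A^⊗2)[3][2] = 87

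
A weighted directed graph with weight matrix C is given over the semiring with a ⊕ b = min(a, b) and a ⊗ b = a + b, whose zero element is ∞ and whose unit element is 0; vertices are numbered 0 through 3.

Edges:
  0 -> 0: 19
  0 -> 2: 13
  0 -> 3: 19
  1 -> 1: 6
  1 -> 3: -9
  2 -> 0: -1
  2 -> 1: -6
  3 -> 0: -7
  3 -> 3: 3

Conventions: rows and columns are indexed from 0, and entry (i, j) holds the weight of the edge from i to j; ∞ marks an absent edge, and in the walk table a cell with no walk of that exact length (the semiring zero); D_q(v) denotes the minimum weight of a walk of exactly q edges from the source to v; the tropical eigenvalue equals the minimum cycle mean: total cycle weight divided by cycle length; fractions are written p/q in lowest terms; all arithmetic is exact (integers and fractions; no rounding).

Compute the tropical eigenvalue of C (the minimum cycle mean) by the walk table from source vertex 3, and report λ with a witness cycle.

q=0: [∞, ∞, ∞, 0]
q=1: [-7, ∞, ∞, 3]
q=2: [-4, ∞, 6, 6]
q=3: [-1, 0, 9, 9]
q=4: [2, 3, 12, -9]
Optimal cycle mean attained by: cycle 0->2->1->3->0, total 13 + (-6) + (-9) + (-7), length 4.
Answer: λ = -9/4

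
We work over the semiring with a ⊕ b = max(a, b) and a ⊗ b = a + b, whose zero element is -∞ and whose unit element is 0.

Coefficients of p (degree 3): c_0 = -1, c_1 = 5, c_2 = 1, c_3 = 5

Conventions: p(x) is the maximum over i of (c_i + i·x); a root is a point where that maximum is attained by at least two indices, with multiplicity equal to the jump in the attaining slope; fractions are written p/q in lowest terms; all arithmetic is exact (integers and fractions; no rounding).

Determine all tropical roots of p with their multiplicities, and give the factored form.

hull edge (i=0, c=-1) to (i=1, c=5): slope 6, span 1
hull edge (i=1, c=5) to (i=3, c=5): slope 0, span 2
Factored form: p(x) = 5 ⊗ (x ⊕ (-6)) ⊗ (x ⊕ 0) ⊗ (x ⊕ 0)
Answer: roots = -6 (mult 1), 0 (mult 2)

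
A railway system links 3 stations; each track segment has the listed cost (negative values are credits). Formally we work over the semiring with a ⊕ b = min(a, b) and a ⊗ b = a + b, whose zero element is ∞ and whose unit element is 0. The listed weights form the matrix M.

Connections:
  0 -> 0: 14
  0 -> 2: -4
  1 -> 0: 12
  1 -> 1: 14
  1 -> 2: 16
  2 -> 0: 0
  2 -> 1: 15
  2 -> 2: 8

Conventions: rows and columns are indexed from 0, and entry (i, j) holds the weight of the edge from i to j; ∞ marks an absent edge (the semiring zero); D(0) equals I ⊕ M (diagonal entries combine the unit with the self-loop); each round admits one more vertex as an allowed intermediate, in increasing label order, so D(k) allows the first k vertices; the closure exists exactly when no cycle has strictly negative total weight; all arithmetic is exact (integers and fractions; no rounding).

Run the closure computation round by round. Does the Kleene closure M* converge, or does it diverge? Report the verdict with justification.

D(0):
  [0, ∞, -4]
  [12, 0, 16]
  [0, 15, 0]
Detection: at round 1, diagonal entry (2, 2) turns strictly negative.
Key observation: the cycle 2->0->2 has total weight 0 + (-4), which is strictly negative.
Answer: DIVERGES — negative cycle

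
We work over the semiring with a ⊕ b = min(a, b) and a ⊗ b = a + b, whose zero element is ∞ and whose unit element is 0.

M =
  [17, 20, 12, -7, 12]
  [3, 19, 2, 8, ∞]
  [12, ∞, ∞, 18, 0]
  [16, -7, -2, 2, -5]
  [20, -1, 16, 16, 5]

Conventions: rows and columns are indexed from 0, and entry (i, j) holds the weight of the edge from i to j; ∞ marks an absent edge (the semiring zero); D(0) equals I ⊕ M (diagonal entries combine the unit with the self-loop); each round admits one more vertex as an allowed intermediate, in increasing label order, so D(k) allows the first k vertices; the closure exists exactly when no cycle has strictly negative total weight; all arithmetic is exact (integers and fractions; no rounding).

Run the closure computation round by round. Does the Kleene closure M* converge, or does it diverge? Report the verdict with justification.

D(0):
  [0, 20, 12, -7, 12]
  [3, 0, 2, 8, ∞]
  [12, ∞, 0, 18, 0]
  [16, -7, -2, 0, -5]
  [20, -1, 16, 16, 0]
D(1):
  [0, 20, 12, -7, 12]
  [3, 0, 2, -4, 15]
  [12, 32, 0, 5, 0]
  [16, -7, -2, 0, -5]
  [20, -1, 16, 13, 0]
Detection: at round 2, diagonal entry (3, 3) turns strictly negative.
Key observation: the cycle 3->1->0->3 has total weight (-7) + 3 + (-7), which is strictly negative.
Answer: DIVERGES — negative cycle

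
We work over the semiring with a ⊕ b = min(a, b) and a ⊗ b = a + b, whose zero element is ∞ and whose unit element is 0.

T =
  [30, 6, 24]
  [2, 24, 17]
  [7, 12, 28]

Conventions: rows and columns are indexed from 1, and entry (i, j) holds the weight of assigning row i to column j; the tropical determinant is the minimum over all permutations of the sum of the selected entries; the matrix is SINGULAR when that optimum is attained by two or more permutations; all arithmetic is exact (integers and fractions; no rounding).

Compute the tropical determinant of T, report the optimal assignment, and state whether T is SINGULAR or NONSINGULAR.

σ = (1, 2, 3): 30 + 24 + 28 = 82
σ = (1, 3, 2): 30 + 17 + 12 = 59
σ = (2, 1, 3): 6 + 2 + 28 = 36
σ = (2, 3, 1): 6 + 17 + 7 = 30
σ = (3, 1, 2): 24 + 2 + 12 = 38
σ = (3, 2, 1): 24 + 24 + 7 = 55
Optimal value attained by: σ = (2, 3, 1).
Answer: det⊕(T) = 30; verdict: NONSINGULAR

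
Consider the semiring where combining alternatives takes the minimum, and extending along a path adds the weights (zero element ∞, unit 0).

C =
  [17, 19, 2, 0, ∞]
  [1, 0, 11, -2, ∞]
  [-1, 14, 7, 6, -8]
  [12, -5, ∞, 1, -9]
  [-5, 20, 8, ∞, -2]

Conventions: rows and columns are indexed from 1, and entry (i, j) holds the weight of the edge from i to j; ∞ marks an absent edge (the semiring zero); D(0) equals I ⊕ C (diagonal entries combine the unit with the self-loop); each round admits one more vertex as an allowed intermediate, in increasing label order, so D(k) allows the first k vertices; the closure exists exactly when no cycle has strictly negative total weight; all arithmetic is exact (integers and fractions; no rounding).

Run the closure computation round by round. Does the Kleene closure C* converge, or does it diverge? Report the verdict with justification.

Detection: at round 0, diagonal entry (5, 5) turns strictly negative.
Key observation: the cycle 5->5 has total weight (-2), which is strictly negative.
Answer: DIVERGES — negative cycle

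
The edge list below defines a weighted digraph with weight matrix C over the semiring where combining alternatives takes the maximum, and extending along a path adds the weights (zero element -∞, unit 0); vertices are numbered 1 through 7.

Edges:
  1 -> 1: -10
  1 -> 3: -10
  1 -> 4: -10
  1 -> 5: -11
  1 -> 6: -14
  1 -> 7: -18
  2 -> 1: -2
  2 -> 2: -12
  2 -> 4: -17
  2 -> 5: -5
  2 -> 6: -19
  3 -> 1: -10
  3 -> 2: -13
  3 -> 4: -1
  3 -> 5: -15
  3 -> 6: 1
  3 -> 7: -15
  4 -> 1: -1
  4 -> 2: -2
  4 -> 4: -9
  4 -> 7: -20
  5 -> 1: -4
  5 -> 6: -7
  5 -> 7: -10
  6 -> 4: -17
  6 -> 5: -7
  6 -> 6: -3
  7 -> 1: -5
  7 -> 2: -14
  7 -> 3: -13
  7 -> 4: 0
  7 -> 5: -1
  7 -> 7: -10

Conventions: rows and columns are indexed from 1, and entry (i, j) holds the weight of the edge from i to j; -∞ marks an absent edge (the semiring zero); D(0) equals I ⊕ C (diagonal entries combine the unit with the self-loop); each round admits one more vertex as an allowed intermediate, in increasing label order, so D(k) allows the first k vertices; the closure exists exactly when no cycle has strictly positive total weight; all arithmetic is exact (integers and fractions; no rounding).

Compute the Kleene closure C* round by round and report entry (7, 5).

D(0):
  [0, -∞, -10, -10, -11, -14, -18]
  [-2, 0, -∞, -17, -5, -19, -∞]
  [-10, -13, 0, -1, -15, 1, -15]
  [-1, -2, -∞, 0, -∞, -∞, -20]
  [-4, -∞, -∞, -∞, 0, -7, -10]
  [-∞, -∞, -∞, -17, -7, 0, -∞]
  [-5, -14, -13, 0, -1, -∞, 0]
D(1):
  [0, -∞, -10, -10, -11, -14, -18]
  [-2, 0, -12, -12, -5, -16, -20]
  [-10, -13, 0, -1, -15, 1, -15]
  [-1, -2, -11, 0, -12, -15, -19]
  [-4, -∞, -14, -14, 0, -7, -10]
  [-∞, -∞, -∞, -17, -7, 0, -∞]
  [-5, -14, -13, 0, -1, -19, 0]
D(2):
  [0, -∞, -10, -10, -11, -14, -18]
  [-2, 0, -12, -12, -5, -16, -20]
  [-10, -13, 0, -1, -15, 1, -15]
  [-1, -2, -11, 0, -7, -15, -19]
  [-4, -∞, -14, -14, 0, -7, -10]
  [-∞, -∞, -∞, -17, -7, 0, -∞]
  [-5, -14, -13, 0, -1, -19, 0]
D(3):
  [0, -23, -10, -10, -11, -9, -18]
  [-2, 0, -12, -12, -5, -11, -20]
  [-10, -13, 0, -1, -15, 1, -15]
  [-1, -2, -11, 0, -7, -10, -19]
  [-4, -27, -14, -14, 0, -7, -10]
  [-∞, -∞, -∞, -17, -7, 0, -∞]
  [-5, -14, -13, 0, -1, -12, 0]
D(4):
  [0, -12, -10, -10, -11, -9, -18]
  [-2, 0, -12, -12, -5, -11, -20]
  [-2, -3, 0, -1, -8, 1, -15]
  [-1, -2, -11, 0, -7, -10, -19]
  [-4, -16, -14, -14, 0, -7, -10]
  [-18, -19, -28, -17, -7, 0, -36]
  [-1, -2, -11, 0, -1, -10, 0]
D(5):
  [0, -12, -10, -10, -11, -9, -18]
  [-2, 0, -12, -12, -5, -11, -15]
  [-2, -3, 0, -1, -8, 1, -15]
  [-1, -2, -11, 0, -7, -10, -17]
  [-4, -16, -14, -14, 0, -7, -10]
  [-11, -19, -21, -17, -7, 0, -17]
  [-1, -2, -11, 0, -1, -8, 0]
D(6):
  [0, -12, -10, -10, -11, -9, -18]
  [-2, 0, -12, -12, -5, -11, -15]
  [-2, -3, 0, -1, -6, 1, -15]
  [-1, -2, -11, 0, -7, -10, -17]
  [-4, -16, -14, -14, 0, -7, -10]
  [-11, -19, -21, -17, -7, 0, -17]
  [-1, -2, -11, 0, -1, -8, 0]
D(7):
  [0, -12, -10, -10, -11, -9, -18]
  [-2, 0, -12, -12, -5, -11, -15]
  [-2, -3, 0, -1, -6, 1, -15]
  [-1, -2, -11, 0, -7, -10, -17]
  [-4, -12, -14, -10, 0, -7, -10]
  [-11, -19, -21, -17, -7, 0, -17]
  [-1, -2, -11, 0, -1, -8, 0]
Answer: C*[7][5] = -1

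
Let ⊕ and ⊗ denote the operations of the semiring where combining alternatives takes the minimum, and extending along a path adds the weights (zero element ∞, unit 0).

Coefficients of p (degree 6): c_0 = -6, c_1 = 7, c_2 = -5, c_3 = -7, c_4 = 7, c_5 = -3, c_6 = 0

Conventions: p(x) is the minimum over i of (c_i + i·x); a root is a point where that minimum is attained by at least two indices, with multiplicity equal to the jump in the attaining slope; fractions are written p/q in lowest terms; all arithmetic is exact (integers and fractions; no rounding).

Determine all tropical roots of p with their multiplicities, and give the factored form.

hull edge (i=0, c=-6) to (i=3, c=-7): slope -1/3, span 3
hull edge (i=3, c=-7) to (i=5, c=-3): slope 2, span 2
hull edge (i=5, c=-3) to (i=6, c=0): slope 3, span 1
Factored form: p(x) = 0 ⊗ (x ⊕ (-3)) ⊗ (x ⊕ (-2)) ⊗ (x ⊕ (-2)) ⊗ (x ⊕ 1/3) ⊗ (x ⊕ 1/3) ⊗ (x ⊕ 1/3)
Answer: roots = -3 (mult 1), -2 (mult 2), 1/3 (mult 3)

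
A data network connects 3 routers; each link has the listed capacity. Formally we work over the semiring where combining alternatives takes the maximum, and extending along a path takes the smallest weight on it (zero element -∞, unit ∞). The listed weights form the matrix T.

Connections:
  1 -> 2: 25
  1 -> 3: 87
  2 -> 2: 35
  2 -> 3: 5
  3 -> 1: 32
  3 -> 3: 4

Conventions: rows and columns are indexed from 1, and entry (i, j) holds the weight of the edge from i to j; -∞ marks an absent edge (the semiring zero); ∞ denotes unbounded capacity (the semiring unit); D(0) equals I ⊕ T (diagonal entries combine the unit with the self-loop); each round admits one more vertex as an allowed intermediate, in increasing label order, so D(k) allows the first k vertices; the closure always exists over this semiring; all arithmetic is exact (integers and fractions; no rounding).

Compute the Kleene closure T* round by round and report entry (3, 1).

D(0):
  [∞, 25, 87]
  [-∞, ∞, 5]
  [32, -∞, ∞]
D(1):
  [∞, 25, 87]
  [-∞, ∞, 5]
  [32, 25, ∞]
D(2):
  [∞, 25, 87]
  [-∞, ∞, 5]
  [32, 25, ∞]
D(3):
  [∞, 25, 87]
  [5, ∞, 5]
  [32, 25, ∞]
Answer: T*[3][1] = 32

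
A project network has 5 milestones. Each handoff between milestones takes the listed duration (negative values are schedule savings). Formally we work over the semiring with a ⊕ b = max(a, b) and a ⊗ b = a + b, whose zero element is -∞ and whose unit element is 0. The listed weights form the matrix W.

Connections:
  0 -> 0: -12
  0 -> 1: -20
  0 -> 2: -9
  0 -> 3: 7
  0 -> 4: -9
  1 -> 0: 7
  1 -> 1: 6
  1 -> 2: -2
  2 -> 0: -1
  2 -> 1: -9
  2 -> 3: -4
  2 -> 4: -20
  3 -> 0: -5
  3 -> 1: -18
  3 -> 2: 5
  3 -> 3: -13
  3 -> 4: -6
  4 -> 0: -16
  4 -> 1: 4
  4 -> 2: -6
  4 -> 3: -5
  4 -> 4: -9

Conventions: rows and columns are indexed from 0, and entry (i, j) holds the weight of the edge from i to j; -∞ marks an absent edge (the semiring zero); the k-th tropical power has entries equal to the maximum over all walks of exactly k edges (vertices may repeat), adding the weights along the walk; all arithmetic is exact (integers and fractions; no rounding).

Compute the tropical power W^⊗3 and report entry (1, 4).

W^⊗2:
  [2, -5, 12, -5, 1]
  [13, 12, 4, 14, -2]
  [-2, -3, 1, 6, -10]
  [4, -2, -8, 2, -14]
  [11, 10, 2, -9, -11]
W^⊗3:
  [11, 5, 0, 9, -7]
  [19, 18, 19, 20, 8]
  [4, 3, 11, 5, 0]
  [5, 4, 7, 11, -4]
  [17, 16, 8, 18, 2]
Key observation: the optimum is the walk 1->0->3->4, with weight 7 + 7 + (-6) = 8.
Optimal value attained by: walk 1->0->3->4.
Answer: (W^⊗3)[1][4] = 8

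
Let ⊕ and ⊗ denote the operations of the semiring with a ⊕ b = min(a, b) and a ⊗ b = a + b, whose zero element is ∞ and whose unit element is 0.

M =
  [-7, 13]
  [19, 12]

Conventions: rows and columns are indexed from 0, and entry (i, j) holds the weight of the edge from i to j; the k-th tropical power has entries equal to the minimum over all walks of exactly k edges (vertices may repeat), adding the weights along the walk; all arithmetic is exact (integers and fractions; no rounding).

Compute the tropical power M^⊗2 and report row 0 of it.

M^⊗2:
  [-14, 6]
  [12, 24]
Answer: row 0 of M^⊗2 = [-14, 6]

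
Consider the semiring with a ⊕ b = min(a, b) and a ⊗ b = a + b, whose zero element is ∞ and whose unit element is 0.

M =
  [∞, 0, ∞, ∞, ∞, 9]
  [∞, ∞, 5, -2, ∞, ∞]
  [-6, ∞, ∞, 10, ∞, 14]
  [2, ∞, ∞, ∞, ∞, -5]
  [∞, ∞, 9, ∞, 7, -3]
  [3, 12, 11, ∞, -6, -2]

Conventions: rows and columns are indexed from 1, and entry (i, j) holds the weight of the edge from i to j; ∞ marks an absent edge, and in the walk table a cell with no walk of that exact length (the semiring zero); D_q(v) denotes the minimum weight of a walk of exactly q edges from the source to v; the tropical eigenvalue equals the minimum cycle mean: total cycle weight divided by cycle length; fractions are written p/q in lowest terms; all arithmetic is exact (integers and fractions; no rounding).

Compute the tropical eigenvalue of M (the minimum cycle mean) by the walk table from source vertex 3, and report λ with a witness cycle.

q=0: [∞, ∞, 0, ∞, ∞, ∞]
q=1: [-6, ∞, ∞, 10, ∞, 14]
q=2: [12, -6, 25, ∞, 8, 3]
q=3: [6, 12, -1, -8, -3, 1]
q=4: [-7, 6, 6, 9, -5, -13]
q=5: [-10, -7, -2, 4, -19, -15]
q=6: [-12, -10, -10, -9, -21, -22]
Optimal cycle mean attained by: cycle 5->6->5, total (-3) + (-6), length 2.
Answer: λ = -9/2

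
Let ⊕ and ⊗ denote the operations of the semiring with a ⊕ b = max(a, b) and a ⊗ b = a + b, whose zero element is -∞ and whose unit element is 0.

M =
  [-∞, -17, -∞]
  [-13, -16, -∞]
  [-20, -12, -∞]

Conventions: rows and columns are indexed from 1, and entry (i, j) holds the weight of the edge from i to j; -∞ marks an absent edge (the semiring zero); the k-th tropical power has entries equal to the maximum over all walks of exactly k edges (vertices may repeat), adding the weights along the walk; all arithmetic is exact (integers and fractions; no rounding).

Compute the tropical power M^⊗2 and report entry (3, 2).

M^⊗2:
  [-30, -33, -∞]
  [-29, -30, -∞]
  [-25, -28, -∞]
Key observation: the optimum is the walk 3->2->2, with weight (-12) + (-16) = -28.
Optimal value attained by: walk 3->2->2.
Answer: (M^⊗2)[3][2] = -28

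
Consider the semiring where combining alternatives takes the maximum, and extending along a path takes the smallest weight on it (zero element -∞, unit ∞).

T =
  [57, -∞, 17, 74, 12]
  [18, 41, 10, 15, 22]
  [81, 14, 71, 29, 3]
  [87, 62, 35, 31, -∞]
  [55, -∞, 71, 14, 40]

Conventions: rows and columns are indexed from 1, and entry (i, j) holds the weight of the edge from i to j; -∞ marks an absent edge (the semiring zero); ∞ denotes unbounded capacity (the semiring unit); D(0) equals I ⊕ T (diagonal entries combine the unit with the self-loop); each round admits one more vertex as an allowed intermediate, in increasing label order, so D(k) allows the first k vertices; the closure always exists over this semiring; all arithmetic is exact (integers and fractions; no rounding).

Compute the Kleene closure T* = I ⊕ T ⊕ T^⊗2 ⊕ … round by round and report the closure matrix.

D(0):
  [∞, -∞, 17, 74, 12]
  [18, ∞, 10, 15, 22]
  [81, 14, ∞, 29, 3]
  [87, 62, 35, ∞, -∞]
  [55, -∞, 71, 14, ∞]
D(1):
  [∞, -∞, 17, 74, 12]
  [18, ∞, 17, 18, 22]
  [81, 14, ∞, 74, 12]
  [87, 62, 35, ∞, 12]
  [55, -∞, 71, 55, ∞]
D(2):
  [∞, -∞, 17, 74, 12]
  [18, ∞, 17, 18, 22]
  [81, 14, ∞, 74, 14]
  [87, 62, 35, ∞, 22]
  [55, -∞, 71, 55, ∞]
D(3):
  [∞, 14, 17, 74, 14]
  [18, ∞, 17, 18, 22]
  [81, 14, ∞, 74, 14]
  [87, 62, 35, ∞, 22]
  [71, 14, 71, 71, ∞]
D(4):
  [∞, 62, 35, 74, 22]
  [18, ∞, 18, 18, 22]
  [81, 62, ∞, 74, 22]
  [87, 62, 35, ∞, 22]
  [71, 62, 71, 71, ∞]
D(5):
  [∞, 62, 35, 74, 22]
  [22, ∞, 22, 22, 22]
  [81, 62, ∞, 74, 22]
  [87, 62, 35, ∞, 22]
  [71, 62, 71, 71, ∞]
Answer: T* = [[∞, 62, 35, 74, 22], [22, ∞, 22, 22, 22], [81, 62, ∞, 74, 22], [87, 62, 35, ∞, 22], [71, 62, 71, 71, ∞]]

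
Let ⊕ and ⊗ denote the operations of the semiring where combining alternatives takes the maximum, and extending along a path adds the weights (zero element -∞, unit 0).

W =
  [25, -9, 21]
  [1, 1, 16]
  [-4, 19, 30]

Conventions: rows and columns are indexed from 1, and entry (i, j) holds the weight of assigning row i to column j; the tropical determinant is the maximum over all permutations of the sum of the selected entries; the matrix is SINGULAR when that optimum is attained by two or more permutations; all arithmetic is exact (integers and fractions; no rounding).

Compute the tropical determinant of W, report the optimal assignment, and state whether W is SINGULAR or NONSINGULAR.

σ = (1, 2, 3): 25 + 1 + 30 = 56
σ = (1, 3, 2): 25 + 16 + 19 = 60
σ = (2, 1, 3): (-9) + 1 + 30 = 22
σ = (2, 3, 1): (-9) + 16 + (-4) = 3
σ = (3, 1, 2): 21 + 1 + 19 = 41
σ = (3, 2, 1): 21 + 1 + (-4) = 18
Optimal value attained by: σ = (1, 3, 2).
Answer: det⊕(W) = 60; verdict: NONSINGULAR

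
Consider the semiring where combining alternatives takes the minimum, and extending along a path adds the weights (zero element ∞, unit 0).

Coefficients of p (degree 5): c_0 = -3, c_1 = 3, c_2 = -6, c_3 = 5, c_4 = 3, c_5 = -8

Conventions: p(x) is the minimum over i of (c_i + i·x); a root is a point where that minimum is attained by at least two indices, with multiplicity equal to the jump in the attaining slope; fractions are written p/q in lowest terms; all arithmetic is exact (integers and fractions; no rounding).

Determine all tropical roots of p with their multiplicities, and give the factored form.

hull edge (i=0, c=-3) to (i=2, c=-6): slope -3/2, span 2
hull edge (i=2, c=-6) to (i=5, c=-8): slope -2/3, span 3
Factored form: p(x) = -8 ⊗ (x ⊕ 2/3) ⊗ (x ⊕ 2/3) ⊗ (x ⊕ 2/3) ⊗ (x ⊕ 3/2) ⊗ (x ⊕ 3/2)
Answer: roots = 2/3 (mult 3), 3/2 (mult 2)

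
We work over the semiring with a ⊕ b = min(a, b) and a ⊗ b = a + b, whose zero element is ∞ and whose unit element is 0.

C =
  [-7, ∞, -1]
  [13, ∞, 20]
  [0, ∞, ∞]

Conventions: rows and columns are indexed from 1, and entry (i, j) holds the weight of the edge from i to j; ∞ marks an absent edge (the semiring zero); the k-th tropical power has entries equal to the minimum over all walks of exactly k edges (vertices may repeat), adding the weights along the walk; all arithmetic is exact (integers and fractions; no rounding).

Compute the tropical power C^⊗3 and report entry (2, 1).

C^⊗2:
  [-14, ∞, -8]
  [6, ∞, 12]
  [-7, ∞, -1]
C^⊗3:
  [-21, ∞, -15]
  [-1, ∞, 5]
  [-14, ∞, -8]
Key observation: the optimum is the walk 2->1->1->1, with weight 13 + (-7) + (-7) = -1.
Optimal value attained by: walk 2->1->1->1.
Answer: (C^⊗3)[2][1] = -1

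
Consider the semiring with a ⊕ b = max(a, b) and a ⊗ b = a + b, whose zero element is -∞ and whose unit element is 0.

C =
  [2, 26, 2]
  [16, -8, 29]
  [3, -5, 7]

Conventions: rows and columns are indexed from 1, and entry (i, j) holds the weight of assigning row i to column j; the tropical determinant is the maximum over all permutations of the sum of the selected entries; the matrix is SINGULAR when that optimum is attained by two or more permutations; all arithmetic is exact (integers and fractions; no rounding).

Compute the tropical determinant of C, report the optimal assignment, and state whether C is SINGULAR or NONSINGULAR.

σ = (1, 2, 3): 2 + (-8) + 7 = 1
σ = (1, 3, 2): 2 + 29 + (-5) = 26
σ = (2, 1, 3): 26 + 16 + 7 = 49
σ = (2, 3, 1): 26 + 29 + 3 = 58
σ = (3, 1, 2): 2 + 16 + (-5) = 13
σ = (3, 2, 1): 2 + (-8) + 3 = -3
Optimal value attained by: σ = (2, 3, 1).
Answer: det⊕(C) = 58; verdict: NONSINGULAR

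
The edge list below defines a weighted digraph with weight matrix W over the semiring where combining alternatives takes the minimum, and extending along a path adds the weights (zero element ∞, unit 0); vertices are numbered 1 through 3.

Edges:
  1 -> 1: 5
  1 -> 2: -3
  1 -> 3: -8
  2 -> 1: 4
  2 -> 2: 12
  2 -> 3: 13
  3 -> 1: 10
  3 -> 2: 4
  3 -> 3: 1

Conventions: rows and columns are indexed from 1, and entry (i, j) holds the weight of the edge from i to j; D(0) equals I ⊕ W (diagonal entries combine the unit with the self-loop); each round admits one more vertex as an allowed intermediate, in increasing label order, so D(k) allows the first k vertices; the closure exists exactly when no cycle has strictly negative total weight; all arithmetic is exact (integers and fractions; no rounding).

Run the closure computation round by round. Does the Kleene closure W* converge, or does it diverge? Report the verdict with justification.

D(0):
  [0, -3, -8]
  [4, 0, 13]
  [10, 4, 0]
D(1):
  [0, -3, -8]
  [4, 0, -4]
  [10, 4, 0]
D(2):
  [0, -3, -8]
  [4, 0, -4]
  [8, 4, 0]
D(3):
  [0, -4, -8]
  [4, 0, -4]
  [8, 4, 0]
Key observation: every diagonal entry stays at the unit through all rounds, so no improving cycle exists.
Answer: CONVERGES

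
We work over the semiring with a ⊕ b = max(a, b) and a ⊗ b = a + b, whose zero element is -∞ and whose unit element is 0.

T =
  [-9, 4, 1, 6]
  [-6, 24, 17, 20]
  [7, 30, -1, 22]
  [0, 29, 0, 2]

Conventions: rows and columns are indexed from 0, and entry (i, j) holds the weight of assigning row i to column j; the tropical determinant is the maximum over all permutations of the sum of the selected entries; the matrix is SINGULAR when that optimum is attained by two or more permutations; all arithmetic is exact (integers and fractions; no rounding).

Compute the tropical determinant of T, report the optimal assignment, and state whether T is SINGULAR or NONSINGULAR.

σ = (0, 1, 2, 3): (-9) + 24 + (-1) + 2 = 16
σ = (0, 1, 3, 2): (-9) + 24 + 22 + 0 = 37
σ = (0, 2, 1, 3): (-9) + 17 + 30 + 2 = 40
σ = (0, 2, 3, 1): (-9) + 17 + 22 + 29 = 59
σ = (0, 3, 1, 2): (-9) + 20 + 30 + 0 = 41
σ = (0, 3, 2, 1): (-9) + 20 + (-1) + 29 = 39
σ = (1, 0, 2, 3): 4 + (-6) + (-1) + 2 = -1
σ = (1, 0, 3, 2): 4 + (-6) + 22 + 0 = 20
σ = (1, 2, 0, 3): 4 + 17 + 7 + 2 = 30
σ = (1, 2, 3, 0): 4 + 17 + 22 + 0 = 43
σ = (1, 3, 0, 2): 4 + 20 + 7 + 0 = 31
σ = (1, 3, 2, 0): 4 + 20 + (-1) + 0 = 23
σ = (2, 0, 1, 3): 1 + (-6) + 30 + 2 = 27
σ = (2, 0, 3, 1): 1 + (-6) + 22 + 29 = 46
σ = (2, 1, 0, 3): 1 + 24 + 7 + 2 = 34
σ = (2, 1, 3, 0): 1 + 24 + 22 + 0 = 47
σ = (2, 3, 0, 1): 1 + 20 + 7 + 29 = 57
σ = (2, 3, 1, 0): 1 + 20 + 30 + 0 = 51
σ = (3, 0, 1, 2): 6 + (-6) + 30 + 0 = 30
σ = (3, 0, 2, 1): 6 + (-6) + (-1) + 29 = 28
σ = (3, 1, 0, 2): 6 + 24 + 7 + 0 = 37
σ = (3, 1, 2, 0): 6 + 24 + (-1) + 0 = 29
σ = (3, 2, 0, 1): 6 + 17 + 7 + 29 = 59
σ = (3, 2, 1, 0): 6 + 17 + 30 + 0 = 53
Optimal value attained by: σ = (0, 2, 3, 1).
Answer: det⊕(T) = 59; verdict: SINGULAR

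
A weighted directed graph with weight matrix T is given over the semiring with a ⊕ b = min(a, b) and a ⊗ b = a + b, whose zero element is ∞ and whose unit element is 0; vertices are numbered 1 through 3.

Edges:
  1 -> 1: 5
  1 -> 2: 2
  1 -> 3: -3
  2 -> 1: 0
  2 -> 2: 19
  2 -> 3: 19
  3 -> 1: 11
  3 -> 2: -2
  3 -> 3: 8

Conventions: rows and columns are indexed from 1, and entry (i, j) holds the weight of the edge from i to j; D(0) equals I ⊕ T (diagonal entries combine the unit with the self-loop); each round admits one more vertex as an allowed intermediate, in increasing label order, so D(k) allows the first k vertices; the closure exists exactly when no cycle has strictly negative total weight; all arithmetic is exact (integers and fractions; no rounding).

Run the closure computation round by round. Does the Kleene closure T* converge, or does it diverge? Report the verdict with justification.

D(0):
  [0, 2, -3]
  [0, 0, 19]
  [11, -2, 0]
D(1):
  [0, 2, -3]
  [0, 0, -3]
  [11, -2, 0]
Detection: at round 2, diagonal entry (3, 3) turns strictly negative.
Key observation: the cycle 3->2->1->3 has total weight (-2) + 0 + (-3), which is strictly negative.
Answer: DIVERGES — negative cycle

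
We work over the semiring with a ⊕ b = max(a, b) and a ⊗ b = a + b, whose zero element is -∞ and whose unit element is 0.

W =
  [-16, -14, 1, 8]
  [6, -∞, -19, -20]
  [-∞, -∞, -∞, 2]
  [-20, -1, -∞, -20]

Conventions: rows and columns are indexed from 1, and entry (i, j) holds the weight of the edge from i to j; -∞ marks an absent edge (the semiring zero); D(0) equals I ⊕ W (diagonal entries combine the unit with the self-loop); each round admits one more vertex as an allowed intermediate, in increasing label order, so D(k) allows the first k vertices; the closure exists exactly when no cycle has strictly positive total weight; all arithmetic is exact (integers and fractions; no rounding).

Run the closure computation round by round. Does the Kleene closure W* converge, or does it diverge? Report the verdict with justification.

D(0):
  [0, -14, 1, 8]
  [6, 0, -19, -20]
  [-∞, -∞, 0, 2]
  [-20, -1, -∞, 0]
D(1):
  [0, -14, 1, 8]
  [6, 0, 7, 14]
  [-∞, -∞, 0, 2]
  [-20, -1, -19, 0]
Detection: at round 2, diagonal entry (4, 4) turns strictly positive.
Key observation: the cycle 4->2->1->4 has total weight (-1) + 6 + 8, which is strictly positive.
Answer: DIVERGES — positive cycle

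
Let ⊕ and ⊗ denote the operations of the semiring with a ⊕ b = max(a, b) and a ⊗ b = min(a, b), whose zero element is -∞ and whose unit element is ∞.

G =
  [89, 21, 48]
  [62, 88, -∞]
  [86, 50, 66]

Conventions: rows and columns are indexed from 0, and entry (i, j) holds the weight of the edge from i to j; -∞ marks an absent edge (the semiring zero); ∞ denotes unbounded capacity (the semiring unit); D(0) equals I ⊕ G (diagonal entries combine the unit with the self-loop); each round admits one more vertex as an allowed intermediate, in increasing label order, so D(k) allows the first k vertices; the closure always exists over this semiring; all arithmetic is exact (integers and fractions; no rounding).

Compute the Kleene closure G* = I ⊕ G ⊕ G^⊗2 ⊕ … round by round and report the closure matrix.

D(0):
  [∞, 21, 48]
  [62, ∞, -∞]
  [86, 50, ∞]
D(1):
  [∞, 21, 48]
  [62, ∞, 48]
  [86, 50, ∞]
D(2):
  [∞, 21, 48]
  [62, ∞, 48]
  [86, 50, ∞]
D(3):
  [∞, 48, 48]
  [62, ∞, 48]
  [86, 50, ∞]
Answer: G* = [[∞, 48, 48], [62, ∞, 48], [86, 50, ∞]]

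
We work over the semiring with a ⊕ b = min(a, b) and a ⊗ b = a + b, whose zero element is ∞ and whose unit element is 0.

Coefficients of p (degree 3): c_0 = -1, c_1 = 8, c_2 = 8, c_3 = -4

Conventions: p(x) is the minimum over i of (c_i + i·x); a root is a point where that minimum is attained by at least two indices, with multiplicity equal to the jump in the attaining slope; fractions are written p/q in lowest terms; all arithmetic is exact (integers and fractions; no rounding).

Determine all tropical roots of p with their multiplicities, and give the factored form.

hull edge (i=0, c=-1) to (i=3, c=-4): slope -1, span 3
Factored form: p(x) = -4 ⊗ (x ⊕ 1) ⊗ (x ⊕ 1) ⊗ (x ⊕ 1)
Answer: roots = 1 (mult 3)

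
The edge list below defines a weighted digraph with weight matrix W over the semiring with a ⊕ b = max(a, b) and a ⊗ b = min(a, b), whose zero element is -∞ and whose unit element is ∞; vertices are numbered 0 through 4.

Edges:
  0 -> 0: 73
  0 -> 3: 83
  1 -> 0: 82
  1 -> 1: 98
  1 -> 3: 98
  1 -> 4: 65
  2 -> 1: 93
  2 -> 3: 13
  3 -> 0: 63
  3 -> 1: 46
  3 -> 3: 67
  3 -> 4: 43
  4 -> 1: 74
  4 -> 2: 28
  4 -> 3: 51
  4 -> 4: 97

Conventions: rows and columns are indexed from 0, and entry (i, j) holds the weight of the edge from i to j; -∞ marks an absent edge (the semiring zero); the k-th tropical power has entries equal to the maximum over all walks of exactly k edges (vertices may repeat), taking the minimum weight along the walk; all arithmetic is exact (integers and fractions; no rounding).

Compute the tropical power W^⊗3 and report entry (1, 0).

W^⊗2:
  [73, 46, -∞, 73, 43]
  [82, 98, 28, 98, 65]
  [82, 93, -∞, 93, 65]
  [63, 46, 28, 67, 46]
  [74, 74, 28, 74, 97]
W^⊗3:
  [73, 46, 28, 73, 46]
  [82, 98, 28, 98, 65]
  [82, 93, 28, 93, 65]
  [63, 46, 28, 67, 46]
  [74, 74, 28, 74, 97]
Key observation: the optimum is the walk 1->1->1->0, with weight 98 min 98 min 82 = 82.
Optimal value attained by: walk 1->1->1->0.
Answer: (W^⊗3)[1][0] = 82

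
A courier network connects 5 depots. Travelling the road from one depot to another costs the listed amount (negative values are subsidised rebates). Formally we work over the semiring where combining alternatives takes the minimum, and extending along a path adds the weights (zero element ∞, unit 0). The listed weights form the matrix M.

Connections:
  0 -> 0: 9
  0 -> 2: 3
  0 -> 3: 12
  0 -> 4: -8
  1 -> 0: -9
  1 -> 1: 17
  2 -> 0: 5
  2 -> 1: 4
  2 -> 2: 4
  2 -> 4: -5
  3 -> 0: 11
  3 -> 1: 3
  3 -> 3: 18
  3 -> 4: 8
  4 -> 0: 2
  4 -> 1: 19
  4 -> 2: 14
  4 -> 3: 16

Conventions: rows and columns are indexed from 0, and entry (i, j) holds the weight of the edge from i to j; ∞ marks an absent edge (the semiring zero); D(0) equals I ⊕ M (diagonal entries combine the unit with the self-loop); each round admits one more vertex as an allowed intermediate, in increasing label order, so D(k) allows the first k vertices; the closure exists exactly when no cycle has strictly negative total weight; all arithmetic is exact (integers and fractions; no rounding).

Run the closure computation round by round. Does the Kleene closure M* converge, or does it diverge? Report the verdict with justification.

D(0):
  [0, ∞, 3, 12, -8]
  [-9, 0, ∞, ∞, ∞]
  [5, 4, 0, ∞, -5]
  [11, 3, ∞, 0, 8]
  [2, 19, 14, 16, 0]
Detection: at round 1, diagonal entry (4, 4) turns strictly negative.
Key observation: the cycle 4->0->4 has total weight 2 + (-8), which is strictly negative.
Answer: DIVERGES — negative cycle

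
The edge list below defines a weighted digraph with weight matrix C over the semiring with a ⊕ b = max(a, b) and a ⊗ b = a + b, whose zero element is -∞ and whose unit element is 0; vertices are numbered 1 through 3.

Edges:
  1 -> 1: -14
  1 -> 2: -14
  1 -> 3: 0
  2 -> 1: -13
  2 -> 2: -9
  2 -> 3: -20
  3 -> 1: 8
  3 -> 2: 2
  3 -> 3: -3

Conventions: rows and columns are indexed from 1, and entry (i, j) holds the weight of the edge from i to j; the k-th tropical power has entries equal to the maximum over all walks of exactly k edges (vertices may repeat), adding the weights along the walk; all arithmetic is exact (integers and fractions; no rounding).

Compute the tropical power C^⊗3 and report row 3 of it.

C^⊗2:
  [8, 2, -3]
  [-12, -18, -13]
  [5, -1, 8]
C^⊗3:
  [5, -1, 8]
  [-5, -11, -12]
  [16, 10, 5]
Answer: row 3 of C^⊗3 = [16, 10, 5]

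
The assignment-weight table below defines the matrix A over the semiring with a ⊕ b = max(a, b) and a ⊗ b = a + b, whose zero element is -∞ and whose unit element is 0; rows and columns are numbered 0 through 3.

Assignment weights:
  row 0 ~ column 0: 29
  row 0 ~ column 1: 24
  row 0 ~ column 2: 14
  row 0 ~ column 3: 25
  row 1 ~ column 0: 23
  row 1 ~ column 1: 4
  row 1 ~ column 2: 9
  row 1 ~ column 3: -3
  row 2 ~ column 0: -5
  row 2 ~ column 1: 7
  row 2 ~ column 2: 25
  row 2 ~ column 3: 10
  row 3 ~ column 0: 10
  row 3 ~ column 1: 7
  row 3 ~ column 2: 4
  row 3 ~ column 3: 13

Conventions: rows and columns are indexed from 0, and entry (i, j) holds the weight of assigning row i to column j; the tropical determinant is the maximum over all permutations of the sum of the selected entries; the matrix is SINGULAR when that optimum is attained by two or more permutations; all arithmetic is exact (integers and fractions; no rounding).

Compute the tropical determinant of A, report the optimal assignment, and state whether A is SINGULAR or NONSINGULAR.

σ = (0, 1, 2, 3): 29 + 4 + 25 + 13 = 71
σ = (0, 1, 3, 2): 29 + 4 + 10 + 4 = 47
σ = (0, 2, 1, 3): 29 + 9 + 7 + 13 = 58
σ = (0, 2, 3, 1): 29 + 9 + 10 + 7 = 55
σ = (0, 3, 1, 2): 29 + (-3) + 7 + 4 = 37
σ = (0, 3, 2, 1): 29 + (-3) + 25 + 7 = 58
σ = (1, 0, 2, 3): 24 + 23 + 25 + 13 = 85
σ = (1, 0, 3, 2): 24 + 23 + 10 + 4 = 61
σ = (1, 2, 0, 3): 24 + 9 + (-5) + 13 = 41
σ = (1, 2, 3, 0): 24 + 9 + 10 + 10 = 53
σ = (1, 3, 0, 2): 24 + (-3) + (-5) + 4 = 20
σ = (1, 3, 2, 0): 24 + (-3) + 25 + 10 = 56
σ = (2, 0, 1, 3): 14 + 23 + 7 + 13 = 57
σ = (2, 0, 3, 1): 14 + 23 + 10 + 7 = 54
σ = (2, 1, 0, 3): 14 + 4 + (-5) + 13 = 26
σ = (2, 1, 3, 0): 14 + 4 + 10 + 10 = 38
σ = (2, 3, 0, 1): 14 + (-3) + (-5) + 7 = 13
σ = (2, 3, 1, 0): 14 + (-3) + 7 + 10 = 28
σ = (3, 0, 1, 2): 25 + 23 + 7 + 4 = 59
σ = (3, 0, 2, 1): 25 + 23 + 25 + 7 = 80
σ = (3, 1, 0, 2): 25 + 4 + (-5) + 4 = 28
σ = (3, 1, 2, 0): 25 + 4 + 25 + 10 = 64
σ = (3, 2, 0, 1): 25 + 9 + (-5) + 7 = 36
σ = (3, 2, 1, 0): 25 + 9 + 7 + 10 = 51
Optimal value attained by: σ = (1, 0, 2, 3).
Answer: det⊕(A) = 85; verdict: NONSINGULAR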